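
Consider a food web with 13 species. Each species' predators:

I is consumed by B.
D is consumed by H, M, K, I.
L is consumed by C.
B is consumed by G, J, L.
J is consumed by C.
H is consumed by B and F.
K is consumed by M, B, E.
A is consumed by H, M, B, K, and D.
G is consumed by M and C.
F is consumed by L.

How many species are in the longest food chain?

6 species

One longest chain: A → D → H → F → L → C.
It has 6 species and 5 links.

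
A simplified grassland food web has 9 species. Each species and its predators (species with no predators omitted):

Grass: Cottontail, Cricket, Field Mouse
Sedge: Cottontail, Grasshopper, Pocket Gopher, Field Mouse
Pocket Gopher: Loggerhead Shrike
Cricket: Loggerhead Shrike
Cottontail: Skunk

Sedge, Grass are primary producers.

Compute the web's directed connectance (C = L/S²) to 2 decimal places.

The web has S = 9 species and L = 10 feeding links.
C = L / S² = 10 / 81 = 0.1235 ≈ 0.12.

C = 0.12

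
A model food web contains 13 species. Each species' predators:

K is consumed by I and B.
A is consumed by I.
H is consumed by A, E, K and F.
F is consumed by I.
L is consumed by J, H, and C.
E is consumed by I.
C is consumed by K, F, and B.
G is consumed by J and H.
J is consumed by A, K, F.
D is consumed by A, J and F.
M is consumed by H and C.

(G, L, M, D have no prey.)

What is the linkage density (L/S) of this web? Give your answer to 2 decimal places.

L/S = 1.92

There are L = 25 links among S = 13 species.
L/S = 25/13 = 1.9231 ≈ 1.92.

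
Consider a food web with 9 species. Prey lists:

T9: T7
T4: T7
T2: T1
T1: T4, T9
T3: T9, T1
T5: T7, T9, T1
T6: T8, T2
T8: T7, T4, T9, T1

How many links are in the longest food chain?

One longest chain: T7 → T4 → T1 → T8 → T6.
It has 5 species and 4 links.

4 links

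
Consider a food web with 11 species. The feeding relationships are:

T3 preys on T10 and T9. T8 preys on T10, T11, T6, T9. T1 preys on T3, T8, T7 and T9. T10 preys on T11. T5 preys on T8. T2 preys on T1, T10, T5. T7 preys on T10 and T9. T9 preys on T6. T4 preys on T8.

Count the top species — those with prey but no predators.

Top species (has prey, but nothing eats it): T4, T2.
Count: 2.

2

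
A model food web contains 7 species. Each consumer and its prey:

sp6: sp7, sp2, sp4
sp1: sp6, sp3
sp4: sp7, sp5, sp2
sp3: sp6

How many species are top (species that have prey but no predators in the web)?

Top species (has prey, but nothing eats it): sp1.
Count: 1.

1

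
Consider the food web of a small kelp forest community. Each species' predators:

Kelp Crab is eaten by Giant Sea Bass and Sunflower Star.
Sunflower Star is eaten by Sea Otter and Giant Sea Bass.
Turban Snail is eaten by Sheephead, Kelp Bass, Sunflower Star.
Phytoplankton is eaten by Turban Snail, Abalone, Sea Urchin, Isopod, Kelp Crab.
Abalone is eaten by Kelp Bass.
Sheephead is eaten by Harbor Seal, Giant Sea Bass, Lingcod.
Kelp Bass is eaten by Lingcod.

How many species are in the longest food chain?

One longest chain: Phytoplankton → Turban Snail → Kelp Bass → Lingcod.
It has 4 species and 3 links.

4 species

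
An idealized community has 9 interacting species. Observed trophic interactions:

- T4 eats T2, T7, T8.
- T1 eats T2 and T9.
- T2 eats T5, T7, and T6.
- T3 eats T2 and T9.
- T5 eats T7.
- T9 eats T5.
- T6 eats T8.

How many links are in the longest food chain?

3 links

One longest chain: T7 → T5 → T9 → T1.
It has 4 species and 3 links.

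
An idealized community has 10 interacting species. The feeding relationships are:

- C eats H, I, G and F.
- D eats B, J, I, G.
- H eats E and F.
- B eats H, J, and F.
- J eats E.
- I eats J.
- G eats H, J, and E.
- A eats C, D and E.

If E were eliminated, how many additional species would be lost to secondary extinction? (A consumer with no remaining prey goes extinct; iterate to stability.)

2

Remove E.
Round 1: J (all prey gone) → extinct.
Round 2: I (all prey gone) → extinct.
No further losses. Total secondary extinctions: 2.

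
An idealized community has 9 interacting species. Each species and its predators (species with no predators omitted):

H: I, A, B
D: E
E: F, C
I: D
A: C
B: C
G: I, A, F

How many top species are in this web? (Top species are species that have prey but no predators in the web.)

Top species (has prey, but nothing eats it): F, C.
Count: 2.

2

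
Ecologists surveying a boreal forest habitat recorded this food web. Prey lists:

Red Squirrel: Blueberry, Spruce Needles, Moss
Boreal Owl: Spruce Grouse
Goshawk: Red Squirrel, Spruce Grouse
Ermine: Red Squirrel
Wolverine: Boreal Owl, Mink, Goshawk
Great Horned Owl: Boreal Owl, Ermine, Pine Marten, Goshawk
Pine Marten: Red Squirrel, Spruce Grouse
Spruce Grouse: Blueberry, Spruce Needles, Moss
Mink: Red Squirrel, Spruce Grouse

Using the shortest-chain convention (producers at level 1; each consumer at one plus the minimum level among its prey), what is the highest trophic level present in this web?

Producers (level 1): Blueberry, Spruce Needles, Moss.
Following each consumer down to its lowest-level prey: Blueberry → Red Squirrel → Goshawk → Wolverine (levels 1 through 4).
All prey of Wolverine (Goshawk 3, Boreal Owl 3, Mink 3) are at level 3 or above, so Wolverine is at level 1 + 3 = 4.
Every consumer has at least one prey at level 3 or below, so none exceeds level 4.

4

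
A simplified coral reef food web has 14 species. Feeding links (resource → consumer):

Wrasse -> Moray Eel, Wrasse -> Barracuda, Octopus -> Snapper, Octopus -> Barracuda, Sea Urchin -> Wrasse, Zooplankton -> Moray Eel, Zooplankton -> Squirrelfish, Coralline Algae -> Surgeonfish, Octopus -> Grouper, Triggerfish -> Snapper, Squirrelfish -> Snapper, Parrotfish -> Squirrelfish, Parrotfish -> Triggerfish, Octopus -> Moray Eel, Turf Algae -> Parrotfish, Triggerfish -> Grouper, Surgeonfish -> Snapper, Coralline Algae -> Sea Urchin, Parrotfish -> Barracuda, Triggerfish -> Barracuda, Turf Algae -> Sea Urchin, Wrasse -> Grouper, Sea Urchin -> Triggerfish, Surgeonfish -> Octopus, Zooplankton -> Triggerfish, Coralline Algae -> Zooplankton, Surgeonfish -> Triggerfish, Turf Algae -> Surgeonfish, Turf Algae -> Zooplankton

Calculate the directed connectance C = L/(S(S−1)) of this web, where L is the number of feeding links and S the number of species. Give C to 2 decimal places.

C = 0.16

The web has S = 14 species and L = 29 feeding links.
C = L / (S(S−1)) = 29 / 182 = 0.1593 ≈ 0.16.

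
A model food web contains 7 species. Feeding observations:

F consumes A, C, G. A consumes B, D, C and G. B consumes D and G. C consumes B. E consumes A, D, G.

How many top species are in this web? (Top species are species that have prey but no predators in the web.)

Top species (has prey, but nothing eats it): E, F.
Count: 2.

2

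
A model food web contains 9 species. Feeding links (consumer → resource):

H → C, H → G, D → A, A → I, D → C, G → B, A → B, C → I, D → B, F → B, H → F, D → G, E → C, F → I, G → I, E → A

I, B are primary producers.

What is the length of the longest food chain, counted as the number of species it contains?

3 species

One longest chain: I → G → D.
It has 3 species and 2 links.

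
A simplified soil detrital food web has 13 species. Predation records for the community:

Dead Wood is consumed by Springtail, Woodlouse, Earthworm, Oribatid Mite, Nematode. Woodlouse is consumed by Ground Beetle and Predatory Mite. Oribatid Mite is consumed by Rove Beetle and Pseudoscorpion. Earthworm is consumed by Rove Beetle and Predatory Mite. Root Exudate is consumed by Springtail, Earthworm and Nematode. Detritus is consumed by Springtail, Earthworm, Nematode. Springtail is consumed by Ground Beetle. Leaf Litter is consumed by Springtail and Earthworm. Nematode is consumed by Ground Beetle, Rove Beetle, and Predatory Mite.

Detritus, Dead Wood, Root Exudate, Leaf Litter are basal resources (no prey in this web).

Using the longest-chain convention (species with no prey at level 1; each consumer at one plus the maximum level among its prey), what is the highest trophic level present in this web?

3

Basal resources (level 1): Detritus, Dead Wood, Root Exudate, Leaf Litter.
Detritus → Nematode → Ground Beetle gives Ground Beetle level 3.
No species has a prey at level 3, so no species reaches level 4.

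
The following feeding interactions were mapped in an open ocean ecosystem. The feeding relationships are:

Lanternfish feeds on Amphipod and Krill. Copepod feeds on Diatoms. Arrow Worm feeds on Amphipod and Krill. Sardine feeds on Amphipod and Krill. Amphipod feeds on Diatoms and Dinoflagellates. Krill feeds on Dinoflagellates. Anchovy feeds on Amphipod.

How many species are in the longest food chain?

3 species

One longest chain: Dinoflagellates → Krill → Arrow Worm.
It has 3 species and 2 links.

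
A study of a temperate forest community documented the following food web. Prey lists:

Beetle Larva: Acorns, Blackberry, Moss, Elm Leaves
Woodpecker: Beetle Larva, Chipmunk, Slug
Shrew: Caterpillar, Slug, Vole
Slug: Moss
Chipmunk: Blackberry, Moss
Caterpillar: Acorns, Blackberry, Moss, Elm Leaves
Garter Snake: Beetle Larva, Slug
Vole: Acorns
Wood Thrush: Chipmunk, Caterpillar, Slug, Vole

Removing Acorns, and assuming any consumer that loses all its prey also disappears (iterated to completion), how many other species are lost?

Remove Acorns.
Round 1: Vole (all prey gone) → extinct.
No further losses. Total secondary extinctions: 1.

1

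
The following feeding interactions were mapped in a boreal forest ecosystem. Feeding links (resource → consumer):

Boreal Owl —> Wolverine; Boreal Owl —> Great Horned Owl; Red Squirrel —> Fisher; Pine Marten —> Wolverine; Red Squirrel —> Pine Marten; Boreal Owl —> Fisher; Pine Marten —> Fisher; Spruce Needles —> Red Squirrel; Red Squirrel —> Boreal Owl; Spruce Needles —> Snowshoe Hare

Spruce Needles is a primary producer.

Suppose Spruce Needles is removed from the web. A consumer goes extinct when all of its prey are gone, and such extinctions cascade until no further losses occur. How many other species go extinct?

Remove Spruce Needles.
Round 1: Red Squirrel (all prey gone), Snowshoe Hare (all prey gone) → extinct.
Round 2: Boreal Owl (all prey gone), Pine Marten (all prey gone) → extinct.
Round 3: Fisher (all prey gone), Wolverine (all prey gone), Great Horned Owl (all prey gone) → extinct.
No further losses. Total secondary extinctions: 7.

7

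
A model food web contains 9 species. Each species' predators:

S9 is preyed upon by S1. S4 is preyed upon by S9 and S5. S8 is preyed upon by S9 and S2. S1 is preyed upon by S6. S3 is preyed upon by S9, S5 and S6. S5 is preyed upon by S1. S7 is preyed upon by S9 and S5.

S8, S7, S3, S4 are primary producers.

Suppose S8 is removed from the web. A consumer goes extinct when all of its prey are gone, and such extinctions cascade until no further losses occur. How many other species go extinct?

Remove S8.
Round 1: S2 (all prey gone) → extinct.
No further losses. Total secondary extinctions: 1.

1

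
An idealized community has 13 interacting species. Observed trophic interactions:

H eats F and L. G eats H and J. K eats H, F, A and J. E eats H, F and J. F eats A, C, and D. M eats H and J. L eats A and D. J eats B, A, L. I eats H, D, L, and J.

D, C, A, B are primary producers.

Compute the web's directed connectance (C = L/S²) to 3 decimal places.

The web has S = 13 species and L = 25 feeding links.
C = L / S² = 25 / 169 = 0.1479 ≈ 0.148.

C = 0.148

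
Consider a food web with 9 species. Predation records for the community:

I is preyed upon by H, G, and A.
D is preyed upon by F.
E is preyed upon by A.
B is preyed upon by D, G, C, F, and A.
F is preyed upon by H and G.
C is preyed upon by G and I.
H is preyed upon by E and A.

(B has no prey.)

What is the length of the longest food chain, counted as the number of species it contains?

One longest chain: B → D → F → H → E → A.
It has 6 species and 5 links.

6 species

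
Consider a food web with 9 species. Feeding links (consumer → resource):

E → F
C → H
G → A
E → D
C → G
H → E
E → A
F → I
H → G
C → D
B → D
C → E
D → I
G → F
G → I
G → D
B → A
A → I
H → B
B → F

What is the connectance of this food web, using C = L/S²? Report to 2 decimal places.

C = 0.25

The web has S = 9 species and L = 20 feeding links.
C = L / S² = 20 / 81 = 0.2469 ≈ 0.25.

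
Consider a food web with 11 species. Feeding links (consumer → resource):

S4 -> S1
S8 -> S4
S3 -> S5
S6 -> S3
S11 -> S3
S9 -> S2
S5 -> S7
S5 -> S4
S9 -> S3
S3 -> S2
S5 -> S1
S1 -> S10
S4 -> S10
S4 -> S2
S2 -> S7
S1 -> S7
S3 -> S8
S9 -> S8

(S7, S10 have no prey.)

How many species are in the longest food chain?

6 species

One longest chain: S7 → S1 → S4 → S5 → S3 → S6.
It has 6 species and 5 links.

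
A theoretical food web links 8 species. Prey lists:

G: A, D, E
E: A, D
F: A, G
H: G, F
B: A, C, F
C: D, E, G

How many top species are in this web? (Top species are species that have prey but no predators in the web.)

2

Top species (has prey, but nothing eats it): H, B.
Count: 2.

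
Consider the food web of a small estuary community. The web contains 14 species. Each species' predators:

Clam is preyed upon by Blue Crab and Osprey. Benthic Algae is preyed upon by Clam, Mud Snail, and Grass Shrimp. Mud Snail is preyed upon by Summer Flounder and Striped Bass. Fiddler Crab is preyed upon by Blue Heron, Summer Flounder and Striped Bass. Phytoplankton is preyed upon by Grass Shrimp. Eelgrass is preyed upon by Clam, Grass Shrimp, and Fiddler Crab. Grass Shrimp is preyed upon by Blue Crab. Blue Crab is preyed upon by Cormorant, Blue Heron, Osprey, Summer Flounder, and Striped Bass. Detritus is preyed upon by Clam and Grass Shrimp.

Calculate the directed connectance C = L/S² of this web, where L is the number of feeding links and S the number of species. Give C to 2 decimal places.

The web has S = 14 species and L = 22 feeding links.
C = L / S² = 22 / 196 = 0.1122 ≈ 0.11.

C = 0.11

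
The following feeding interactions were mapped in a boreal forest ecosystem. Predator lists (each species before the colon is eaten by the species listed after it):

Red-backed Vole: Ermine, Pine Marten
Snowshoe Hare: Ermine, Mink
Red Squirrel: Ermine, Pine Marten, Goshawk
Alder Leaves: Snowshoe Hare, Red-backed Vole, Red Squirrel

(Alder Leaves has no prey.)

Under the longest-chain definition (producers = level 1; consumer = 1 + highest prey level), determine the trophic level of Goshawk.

Trophic level 3

Alder Leaves is a producer → level 1.
Red Squirrel eats Alder Leaves → level 2.
Goshawk eats Red Squirrel → level 3.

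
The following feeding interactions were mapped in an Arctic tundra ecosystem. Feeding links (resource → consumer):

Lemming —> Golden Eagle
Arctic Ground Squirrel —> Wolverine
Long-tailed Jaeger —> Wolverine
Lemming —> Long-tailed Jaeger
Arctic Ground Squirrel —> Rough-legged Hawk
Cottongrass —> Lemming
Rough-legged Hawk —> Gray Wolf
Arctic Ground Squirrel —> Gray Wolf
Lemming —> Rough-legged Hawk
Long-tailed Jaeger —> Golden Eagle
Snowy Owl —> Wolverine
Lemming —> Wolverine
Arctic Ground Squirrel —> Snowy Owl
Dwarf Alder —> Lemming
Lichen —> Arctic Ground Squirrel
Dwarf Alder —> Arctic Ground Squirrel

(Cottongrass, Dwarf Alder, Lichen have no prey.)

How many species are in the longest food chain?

4 species

One longest chain: Cottongrass → Lemming → Rough-legged Hawk → Gray Wolf.
It has 4 species and 3 links.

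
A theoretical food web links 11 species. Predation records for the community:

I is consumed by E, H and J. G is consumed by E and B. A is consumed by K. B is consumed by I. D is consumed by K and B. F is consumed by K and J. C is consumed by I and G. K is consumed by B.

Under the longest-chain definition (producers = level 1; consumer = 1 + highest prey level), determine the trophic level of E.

C is a producer → level 1.
G eats C → level 2.
B eats G (level 2); other prey at levels: D 1, K 2 → level 3.
I eats B (level 3); other prey at levels: C 1 → level 4.
E eats I (level 4); other prey at levels: G 2 → level 5.

Trophic level 5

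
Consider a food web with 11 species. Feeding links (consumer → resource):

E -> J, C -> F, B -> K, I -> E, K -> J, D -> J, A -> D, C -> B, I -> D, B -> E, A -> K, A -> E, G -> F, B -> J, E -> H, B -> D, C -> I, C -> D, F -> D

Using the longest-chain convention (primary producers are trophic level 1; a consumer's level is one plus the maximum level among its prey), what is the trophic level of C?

J is a producer → level 1.
D eats J → level 2.
F eats D → level 3.
C eats F (level 3); other prey at levels: D 2, B 3, I 3 → level 4.

Trophic level 4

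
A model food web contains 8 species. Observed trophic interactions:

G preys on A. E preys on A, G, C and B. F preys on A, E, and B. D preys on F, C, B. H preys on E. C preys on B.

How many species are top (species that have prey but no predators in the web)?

Top species (has prey, but nothing eats it): H, D.
Count: 2.

2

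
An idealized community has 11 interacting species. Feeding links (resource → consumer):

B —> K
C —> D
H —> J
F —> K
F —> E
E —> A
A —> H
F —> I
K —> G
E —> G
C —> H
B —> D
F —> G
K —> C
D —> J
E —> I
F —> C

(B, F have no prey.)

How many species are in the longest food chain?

5 species

One longest chain: B → K → C → H → J.
It has 5 species and 4 links.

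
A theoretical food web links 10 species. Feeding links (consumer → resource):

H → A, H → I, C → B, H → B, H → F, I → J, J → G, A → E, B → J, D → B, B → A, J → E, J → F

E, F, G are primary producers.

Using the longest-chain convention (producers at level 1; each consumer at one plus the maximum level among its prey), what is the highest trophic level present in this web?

Producers (level 1): E, F, G.
E → A → B → H gives H level 4.
No species has a prey at level 4, so no species reaches level 5.

4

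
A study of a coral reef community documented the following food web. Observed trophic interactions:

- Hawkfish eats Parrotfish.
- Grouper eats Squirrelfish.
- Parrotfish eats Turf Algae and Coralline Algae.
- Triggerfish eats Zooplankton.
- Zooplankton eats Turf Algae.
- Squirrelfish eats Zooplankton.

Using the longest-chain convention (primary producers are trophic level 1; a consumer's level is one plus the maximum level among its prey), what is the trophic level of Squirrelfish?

Trophic level 3

Turf Algae is a producer → level 1.
Zooplankton eats Turf Algae → level 2.
Squirrelfish eats Zooplankton → level 3.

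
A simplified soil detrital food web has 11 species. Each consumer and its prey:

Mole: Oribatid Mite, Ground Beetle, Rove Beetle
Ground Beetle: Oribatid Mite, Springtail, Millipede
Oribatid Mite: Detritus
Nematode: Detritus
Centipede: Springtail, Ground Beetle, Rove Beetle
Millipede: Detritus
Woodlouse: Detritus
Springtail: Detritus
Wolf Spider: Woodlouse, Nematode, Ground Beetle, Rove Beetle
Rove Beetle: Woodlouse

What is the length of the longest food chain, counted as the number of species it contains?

4 species

One longest chain: Detritus → Oribatid Mite → Ground Beetle → Centipede.
It has 4 species and 3 links.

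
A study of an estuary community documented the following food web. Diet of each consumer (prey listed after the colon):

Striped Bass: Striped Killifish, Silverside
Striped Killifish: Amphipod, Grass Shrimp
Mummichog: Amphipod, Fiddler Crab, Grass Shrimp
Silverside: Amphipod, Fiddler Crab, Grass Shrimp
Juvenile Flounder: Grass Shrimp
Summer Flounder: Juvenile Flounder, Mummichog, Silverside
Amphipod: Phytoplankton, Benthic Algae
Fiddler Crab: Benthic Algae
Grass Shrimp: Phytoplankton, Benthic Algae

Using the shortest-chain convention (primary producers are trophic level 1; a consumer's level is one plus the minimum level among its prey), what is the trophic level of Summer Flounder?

Phytoplankton is a producer → level 1.
Amphipod eats Phytoplankton → level 2.
Silverside eats Amphipod → level 3.
Summer Flounder eats Silverside → level 4.
No prey of Summer Flounder is below level 3, so 4 is the minimum.

Trophic level 4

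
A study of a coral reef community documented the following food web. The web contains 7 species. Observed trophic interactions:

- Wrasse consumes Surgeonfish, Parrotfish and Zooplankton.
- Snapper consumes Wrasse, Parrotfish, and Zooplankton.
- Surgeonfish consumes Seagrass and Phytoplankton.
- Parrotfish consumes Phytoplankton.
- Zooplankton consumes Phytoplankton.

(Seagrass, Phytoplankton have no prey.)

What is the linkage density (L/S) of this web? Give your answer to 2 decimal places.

There are L = 10 links among S = 7 species.
L/S = 10/7 = 1.4286 ≈ 1.43.

L/S = 1.43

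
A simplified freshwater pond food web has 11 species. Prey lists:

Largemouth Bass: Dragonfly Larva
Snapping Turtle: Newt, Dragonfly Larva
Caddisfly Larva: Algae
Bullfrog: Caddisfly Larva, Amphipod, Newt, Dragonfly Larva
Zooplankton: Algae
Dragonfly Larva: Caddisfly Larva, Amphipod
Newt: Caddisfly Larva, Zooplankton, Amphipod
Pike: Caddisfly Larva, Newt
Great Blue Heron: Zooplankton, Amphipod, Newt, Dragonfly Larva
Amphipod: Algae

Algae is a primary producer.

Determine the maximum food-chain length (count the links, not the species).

3 links

One longest chain: Algae → Caddisfly Larva → Newt → Snapping Turtle.
It has 4 species and 3 links.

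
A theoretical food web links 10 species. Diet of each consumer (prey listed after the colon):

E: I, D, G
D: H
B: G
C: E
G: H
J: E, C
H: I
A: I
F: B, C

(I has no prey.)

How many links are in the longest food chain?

5 links

One longest chain: I → H → D → E → C → F.
It has 6 species and 5 links.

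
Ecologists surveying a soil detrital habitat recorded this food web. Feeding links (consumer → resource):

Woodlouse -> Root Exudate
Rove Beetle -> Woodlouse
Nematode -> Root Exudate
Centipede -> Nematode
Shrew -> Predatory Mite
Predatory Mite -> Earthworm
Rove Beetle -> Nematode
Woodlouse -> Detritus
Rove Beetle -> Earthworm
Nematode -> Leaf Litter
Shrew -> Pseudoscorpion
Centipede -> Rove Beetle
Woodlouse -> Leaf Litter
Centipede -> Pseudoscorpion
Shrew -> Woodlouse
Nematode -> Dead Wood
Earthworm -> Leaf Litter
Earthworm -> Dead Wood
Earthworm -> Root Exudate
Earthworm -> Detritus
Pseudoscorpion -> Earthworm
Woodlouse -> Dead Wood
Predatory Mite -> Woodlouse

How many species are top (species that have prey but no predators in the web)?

Top species (has prey, but nothing eats it): Centipede, Shrew.
Count: 2.

2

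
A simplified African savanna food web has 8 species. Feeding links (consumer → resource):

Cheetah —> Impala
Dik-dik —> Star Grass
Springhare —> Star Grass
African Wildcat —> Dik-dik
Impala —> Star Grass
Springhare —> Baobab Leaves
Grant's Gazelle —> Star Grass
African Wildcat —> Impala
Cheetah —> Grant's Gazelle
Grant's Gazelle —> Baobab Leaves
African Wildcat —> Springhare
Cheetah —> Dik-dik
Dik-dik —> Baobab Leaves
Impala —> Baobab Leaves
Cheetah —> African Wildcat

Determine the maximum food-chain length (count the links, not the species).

One longest chain: Baobab Leaves → Impala → African Wildcat → Cheetah.
It has 4 species and 3 links.

3 links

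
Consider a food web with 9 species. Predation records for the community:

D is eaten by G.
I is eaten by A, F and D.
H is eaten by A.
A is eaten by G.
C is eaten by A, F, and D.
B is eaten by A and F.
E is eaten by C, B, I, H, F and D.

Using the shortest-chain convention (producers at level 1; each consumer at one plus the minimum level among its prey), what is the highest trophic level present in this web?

Producers (level 1): E.
Following each consumer down to its lowest-level prey: E → D → G (levels 1 through 3).
All prey of G (D 2, A 3) are at level 2 or above, so G is at level 1 + 2 = 3.
Every consumer has at least one prey at level 2 or below, so none exceeds level 3.

3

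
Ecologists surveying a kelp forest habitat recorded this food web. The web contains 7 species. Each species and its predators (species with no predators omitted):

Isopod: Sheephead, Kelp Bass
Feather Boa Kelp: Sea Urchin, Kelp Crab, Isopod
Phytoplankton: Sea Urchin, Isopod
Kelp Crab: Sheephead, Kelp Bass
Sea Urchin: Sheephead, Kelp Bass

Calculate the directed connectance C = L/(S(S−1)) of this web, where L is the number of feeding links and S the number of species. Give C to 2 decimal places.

The web has S = 7 species and L = 11 feeding links.
C = L / (S(S−1)) = 11 / 42 = 0.2619 ≈ 0.26.

C = 0.26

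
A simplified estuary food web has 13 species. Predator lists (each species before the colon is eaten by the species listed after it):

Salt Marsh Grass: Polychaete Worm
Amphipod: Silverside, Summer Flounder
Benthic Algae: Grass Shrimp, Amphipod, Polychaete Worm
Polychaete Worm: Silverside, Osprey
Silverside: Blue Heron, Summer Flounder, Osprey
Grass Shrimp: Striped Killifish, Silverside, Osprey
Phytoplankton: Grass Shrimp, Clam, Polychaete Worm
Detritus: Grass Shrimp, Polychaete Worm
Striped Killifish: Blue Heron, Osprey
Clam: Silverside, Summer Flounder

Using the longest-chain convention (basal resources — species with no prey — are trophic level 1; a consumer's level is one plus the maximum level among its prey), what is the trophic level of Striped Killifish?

Trophic level 3

Benthic Algae has no prey (basal) → level 1.
Grass Shrimp eats Benthic Algae (level 1); other prey at levels: Phytoplankton 1, Detritus 1 → level 2.
Striped Killifish eats Grass Shrimp → level 3.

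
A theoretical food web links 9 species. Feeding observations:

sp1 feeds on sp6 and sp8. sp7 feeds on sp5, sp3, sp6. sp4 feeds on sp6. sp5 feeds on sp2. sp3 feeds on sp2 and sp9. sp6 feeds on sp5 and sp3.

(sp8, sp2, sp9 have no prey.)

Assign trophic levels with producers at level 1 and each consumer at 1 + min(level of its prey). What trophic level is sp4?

sp2 is a producer → level 1.
sp3 eats sp2 → level 2.
sp6 eats sp3 → level 3.
sp4 eats sp6 → level 4.
No prey of sp4 is below level 3, so 4 is the minimum.

Trophic level 4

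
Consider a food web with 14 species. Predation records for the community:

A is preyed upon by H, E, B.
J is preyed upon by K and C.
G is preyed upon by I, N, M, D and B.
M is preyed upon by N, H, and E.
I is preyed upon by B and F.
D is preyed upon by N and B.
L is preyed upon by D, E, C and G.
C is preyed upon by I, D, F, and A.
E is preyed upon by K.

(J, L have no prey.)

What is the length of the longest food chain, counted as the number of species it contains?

5 species

One longest chain: L → G → M → E → K.
It has 5 species and 4 links.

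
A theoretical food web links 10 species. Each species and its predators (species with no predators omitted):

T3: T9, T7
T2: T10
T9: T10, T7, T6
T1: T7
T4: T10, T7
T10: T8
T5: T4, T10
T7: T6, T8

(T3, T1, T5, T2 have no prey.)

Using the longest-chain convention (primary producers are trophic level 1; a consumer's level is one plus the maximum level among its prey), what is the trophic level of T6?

T3 is a producer → level 1.
T9 eats T3 → level 2.
T7 eats T9 (level 2); other prey at levels: T3 1, T1 1, T4 2 → level 3.
T6 eats T7 (level 3); other prey at levels: T9 2 → level 4.

Trophic level 4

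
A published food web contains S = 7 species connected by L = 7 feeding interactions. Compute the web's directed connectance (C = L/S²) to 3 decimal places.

The web has S = 7 species and L = 7 feeding links.
C = L / S² = 7 / 49 = 0.1429 ≈ 0.143.

C = 0.143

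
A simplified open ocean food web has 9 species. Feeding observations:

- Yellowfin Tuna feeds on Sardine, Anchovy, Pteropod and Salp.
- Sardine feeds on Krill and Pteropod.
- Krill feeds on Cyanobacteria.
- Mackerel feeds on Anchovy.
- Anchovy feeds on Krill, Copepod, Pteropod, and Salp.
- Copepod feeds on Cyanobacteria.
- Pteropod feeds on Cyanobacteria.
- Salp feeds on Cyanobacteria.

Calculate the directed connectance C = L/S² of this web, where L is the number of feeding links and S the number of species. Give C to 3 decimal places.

The web has S = 9 species and L = 15 feeding links.
C = L / S² = 15 / 81 = 0.1852 ≈ 0.185.

C = 0.185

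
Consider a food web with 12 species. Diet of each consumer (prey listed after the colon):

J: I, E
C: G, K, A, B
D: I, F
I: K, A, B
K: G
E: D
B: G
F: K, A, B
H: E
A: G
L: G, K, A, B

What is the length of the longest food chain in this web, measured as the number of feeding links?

5 links

One longest chain: G → K → I → D → E → J.
It has 6 species and 5 links.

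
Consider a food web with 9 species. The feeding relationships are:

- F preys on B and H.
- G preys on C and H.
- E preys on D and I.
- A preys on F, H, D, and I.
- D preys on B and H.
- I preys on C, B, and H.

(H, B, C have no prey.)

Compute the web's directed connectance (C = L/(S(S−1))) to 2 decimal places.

C = 0.21

The web has S = 9 species and L = 15 feeding links.
C = L / (S(S−1)) = 15 / 72 = 0.2083 ≈ 0.21.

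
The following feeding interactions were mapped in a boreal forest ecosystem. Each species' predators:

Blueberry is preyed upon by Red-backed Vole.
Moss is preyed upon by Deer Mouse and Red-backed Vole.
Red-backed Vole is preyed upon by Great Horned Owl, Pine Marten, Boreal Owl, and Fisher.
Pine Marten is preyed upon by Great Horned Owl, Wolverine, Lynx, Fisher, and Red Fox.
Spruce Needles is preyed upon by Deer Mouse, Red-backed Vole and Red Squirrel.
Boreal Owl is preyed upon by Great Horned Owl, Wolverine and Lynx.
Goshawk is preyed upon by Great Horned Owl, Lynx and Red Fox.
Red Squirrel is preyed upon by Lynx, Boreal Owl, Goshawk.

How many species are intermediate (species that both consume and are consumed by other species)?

Intermediate species (has both prey and predators): Red Squirrel, Red-backed Vole, Pine Marten, Boreal Owl, Goshawk.
Count: 5.

5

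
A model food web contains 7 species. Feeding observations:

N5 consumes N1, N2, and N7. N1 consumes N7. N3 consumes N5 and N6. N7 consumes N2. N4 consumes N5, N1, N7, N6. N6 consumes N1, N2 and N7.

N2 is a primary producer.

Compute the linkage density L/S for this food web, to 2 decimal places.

L/S = 2.00

There are L = 14 links among S = 7 species.
L/S = 14/7 = 2.0000 ≈ 2.00.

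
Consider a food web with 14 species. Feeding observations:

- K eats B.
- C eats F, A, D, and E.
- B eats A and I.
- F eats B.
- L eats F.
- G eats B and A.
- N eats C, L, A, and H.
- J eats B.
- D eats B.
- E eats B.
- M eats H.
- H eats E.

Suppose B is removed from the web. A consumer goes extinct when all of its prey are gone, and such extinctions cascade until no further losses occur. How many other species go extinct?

Remove B.
Round 1: K (all prey gone), J (all prey gone), F (all prey gone), D (all prey gone), E (all prey gone) → extinct.
Round 2: L (all prey gone), H (all prey gone) → extinct.
Round 3: M (all prey gone) → extinct.
No further losses. Total secondary extinctions: 8.

8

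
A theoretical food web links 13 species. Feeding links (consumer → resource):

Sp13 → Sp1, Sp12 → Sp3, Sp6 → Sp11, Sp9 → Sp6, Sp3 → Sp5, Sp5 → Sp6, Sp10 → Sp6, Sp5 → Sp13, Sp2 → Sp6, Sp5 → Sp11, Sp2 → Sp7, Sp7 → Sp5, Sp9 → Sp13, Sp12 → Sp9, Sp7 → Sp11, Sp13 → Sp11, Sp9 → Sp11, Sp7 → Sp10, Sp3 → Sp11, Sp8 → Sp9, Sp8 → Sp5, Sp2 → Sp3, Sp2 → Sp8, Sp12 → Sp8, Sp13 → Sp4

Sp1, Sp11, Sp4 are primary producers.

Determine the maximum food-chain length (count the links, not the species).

4 links

One longest chain: Sp1 → Sp13 → Sp5 → Sp3 → Sp2.
It has 5 species and 4 links.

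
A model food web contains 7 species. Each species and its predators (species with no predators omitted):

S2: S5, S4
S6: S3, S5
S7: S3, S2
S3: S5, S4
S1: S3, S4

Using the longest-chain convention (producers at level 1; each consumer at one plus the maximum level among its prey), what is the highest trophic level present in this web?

Producers (level 1): S1, S6, S7.
S1 → S3 → S5 gives S5 level 3.
No species has a prey at level 3, so no species reaches level 4.

3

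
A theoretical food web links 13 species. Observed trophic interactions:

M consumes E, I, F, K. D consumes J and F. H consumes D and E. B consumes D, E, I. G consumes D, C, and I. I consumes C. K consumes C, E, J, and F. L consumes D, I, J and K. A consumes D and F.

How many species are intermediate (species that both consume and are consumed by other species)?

3

Intermediate species (has both prey and predators): I, K, D.
Count: 3.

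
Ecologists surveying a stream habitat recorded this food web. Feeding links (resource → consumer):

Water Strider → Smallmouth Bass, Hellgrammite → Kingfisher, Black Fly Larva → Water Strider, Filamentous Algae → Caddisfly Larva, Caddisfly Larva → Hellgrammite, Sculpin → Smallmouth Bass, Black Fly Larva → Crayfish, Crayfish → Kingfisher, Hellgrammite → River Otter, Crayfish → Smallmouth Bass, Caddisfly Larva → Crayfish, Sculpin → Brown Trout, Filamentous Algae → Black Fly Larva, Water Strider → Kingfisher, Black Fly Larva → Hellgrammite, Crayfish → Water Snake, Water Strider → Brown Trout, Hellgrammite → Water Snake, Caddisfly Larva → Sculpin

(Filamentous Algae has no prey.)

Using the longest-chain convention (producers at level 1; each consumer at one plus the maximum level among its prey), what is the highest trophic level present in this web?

Producers (level 1): Filamentous Algae.
Filamentous Algae → Black Fly Larva → Crayfish → Water Snake gives Water Snake level 4.
No species has a prey at level 4, so no species reaches level 5.

4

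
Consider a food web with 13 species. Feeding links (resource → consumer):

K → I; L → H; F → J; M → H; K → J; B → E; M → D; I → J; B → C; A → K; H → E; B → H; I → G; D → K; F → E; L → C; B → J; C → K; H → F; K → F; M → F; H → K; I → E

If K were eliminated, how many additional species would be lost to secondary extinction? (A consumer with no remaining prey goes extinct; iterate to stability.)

2

Remove K.
Round 1: I (all prey gone) → extinct.
Round 2: G (all prey gone) → extinct.
No further losses. Total secondary extinctions: 2.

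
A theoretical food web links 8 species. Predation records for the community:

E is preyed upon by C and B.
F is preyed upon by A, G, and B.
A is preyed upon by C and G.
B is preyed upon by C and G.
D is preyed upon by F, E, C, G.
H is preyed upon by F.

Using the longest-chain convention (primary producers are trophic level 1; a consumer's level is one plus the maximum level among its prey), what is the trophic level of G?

D is a producer → level 1.
F eats D (level 1); other prey at levels: H 1 → level 2.
A eats F → level 3.
G eats A (level 3); other prey at levels: D 1, F 2, B 3 → level 4.

Trophic level 4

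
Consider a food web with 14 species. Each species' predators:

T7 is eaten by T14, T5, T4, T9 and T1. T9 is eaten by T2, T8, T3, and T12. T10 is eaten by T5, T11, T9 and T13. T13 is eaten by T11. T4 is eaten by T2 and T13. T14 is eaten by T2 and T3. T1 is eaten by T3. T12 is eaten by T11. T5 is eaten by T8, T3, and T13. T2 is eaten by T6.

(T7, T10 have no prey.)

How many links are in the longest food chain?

3 links

One longest chain: T7 → T4 → T2 → T6.
It has 4 species and 3 links.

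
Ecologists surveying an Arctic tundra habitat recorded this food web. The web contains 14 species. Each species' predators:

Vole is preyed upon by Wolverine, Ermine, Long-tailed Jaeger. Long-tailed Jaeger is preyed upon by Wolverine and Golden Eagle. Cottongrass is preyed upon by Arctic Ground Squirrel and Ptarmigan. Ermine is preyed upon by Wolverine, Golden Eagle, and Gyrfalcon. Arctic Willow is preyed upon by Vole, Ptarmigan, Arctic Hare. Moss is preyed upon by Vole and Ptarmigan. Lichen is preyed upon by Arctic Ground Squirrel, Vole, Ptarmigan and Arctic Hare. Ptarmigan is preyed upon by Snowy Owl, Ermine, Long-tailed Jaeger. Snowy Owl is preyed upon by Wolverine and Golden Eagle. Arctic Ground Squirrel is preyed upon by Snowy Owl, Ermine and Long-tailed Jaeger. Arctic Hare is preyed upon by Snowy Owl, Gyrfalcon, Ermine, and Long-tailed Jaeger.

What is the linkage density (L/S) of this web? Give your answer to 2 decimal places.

L/S = 2.21

There are L = 31 links among S = 14 species.
L/S = 31/14 = 2.2143 ≈ 2.21.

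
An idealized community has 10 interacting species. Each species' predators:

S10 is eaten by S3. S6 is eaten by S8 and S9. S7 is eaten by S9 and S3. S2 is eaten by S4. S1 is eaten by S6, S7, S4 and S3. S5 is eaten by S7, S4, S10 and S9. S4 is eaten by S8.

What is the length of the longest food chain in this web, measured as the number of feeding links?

2 links

One longest chain: S1 → S6 → S8.
It has 3 species and 2 links.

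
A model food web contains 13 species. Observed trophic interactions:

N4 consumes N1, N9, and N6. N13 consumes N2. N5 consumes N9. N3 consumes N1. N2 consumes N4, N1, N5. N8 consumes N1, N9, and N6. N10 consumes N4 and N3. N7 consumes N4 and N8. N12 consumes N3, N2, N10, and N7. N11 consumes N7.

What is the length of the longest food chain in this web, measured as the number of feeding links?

One longest chain: N9 → N5 → N2 → N12.
It has 4 species and 3 links.

3 links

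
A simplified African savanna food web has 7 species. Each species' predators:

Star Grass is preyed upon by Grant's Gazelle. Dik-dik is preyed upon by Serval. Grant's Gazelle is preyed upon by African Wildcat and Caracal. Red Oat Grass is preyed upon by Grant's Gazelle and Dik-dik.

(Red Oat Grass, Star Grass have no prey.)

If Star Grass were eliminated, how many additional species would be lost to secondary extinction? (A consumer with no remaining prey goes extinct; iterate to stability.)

0

Remove Star Grass.
Every predator of it retains at least one other prey: Grant's Gazelle still has Red Oat Grass.
No consumer loses all prey, so no secondary extinctions occur.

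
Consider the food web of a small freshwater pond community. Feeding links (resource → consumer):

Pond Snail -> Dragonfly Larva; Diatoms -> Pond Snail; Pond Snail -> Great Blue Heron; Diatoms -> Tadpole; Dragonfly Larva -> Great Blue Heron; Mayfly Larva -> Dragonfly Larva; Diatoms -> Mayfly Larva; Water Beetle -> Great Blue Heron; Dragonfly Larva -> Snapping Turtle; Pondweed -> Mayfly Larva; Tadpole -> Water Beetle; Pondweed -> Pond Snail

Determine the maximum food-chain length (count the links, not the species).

One longest chain: Diatoms → Pond Snail → Dragonfly Larva → Snapping Turtle.
It has 4 species and 3 links.

3 links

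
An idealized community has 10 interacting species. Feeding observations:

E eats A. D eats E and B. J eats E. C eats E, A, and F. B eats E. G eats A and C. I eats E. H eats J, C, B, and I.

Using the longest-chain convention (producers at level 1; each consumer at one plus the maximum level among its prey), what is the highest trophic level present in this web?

4

Producers (level 1): F, A.
A → E → B → D gives D level 4.
No species has a prey at level 4, so no species reaches level 5.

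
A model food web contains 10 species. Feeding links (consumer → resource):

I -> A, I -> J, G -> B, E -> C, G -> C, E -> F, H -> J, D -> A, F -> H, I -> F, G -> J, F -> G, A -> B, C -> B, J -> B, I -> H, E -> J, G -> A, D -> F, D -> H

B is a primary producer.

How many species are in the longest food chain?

5 species

One longest chain: B → J → H → F → D.
It has 5 species and 4 links.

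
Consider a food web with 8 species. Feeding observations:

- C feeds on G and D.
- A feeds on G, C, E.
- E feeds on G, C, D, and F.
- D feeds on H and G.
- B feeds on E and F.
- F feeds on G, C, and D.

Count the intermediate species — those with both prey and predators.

4

Intermediate species (has both prey and predators): D, C, F, E.
Count: 4.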